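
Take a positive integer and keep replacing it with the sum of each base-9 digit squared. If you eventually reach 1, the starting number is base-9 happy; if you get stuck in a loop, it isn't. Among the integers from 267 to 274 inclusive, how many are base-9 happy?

267: 267 → 49 → 41 → 41  — not base-9 happy
268: 268 → 62 → 100 → 6 → 36 → 16 → 50 → 50  — not base-9 happy
269: 269 → 77 → 89 → 65 → 53 → 89  — not base-9 happy
270: 270 → 18 → 4 → 16 → 50 → 50  — not base-9 happy
271: 271 → 19 → 5 → 25 → 53 → 89 → 65 → 53  — not base-9 happy
272: 272 → 22 → 20 → 8 → 64 → 50 → 50  — not base-9 happy
273: 273 → 27 → 9 → 1  — base-9 happy
274: 274 → 34 → 58 → 52 → 74 → 68 → 74  — not base-9 happy
base-9 happy: 273

1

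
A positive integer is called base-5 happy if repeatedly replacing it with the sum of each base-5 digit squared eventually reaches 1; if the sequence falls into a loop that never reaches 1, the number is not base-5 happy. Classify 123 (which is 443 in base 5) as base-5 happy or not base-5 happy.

base-5 happy

123 = (4,4,3)_5 → 4² + 4² + 3² = 41
41 = (1,3,1)_5 → 1² + 3² + 1² = 11
11 = (2,1)_5 → 2² + 1² = 5
5 = (1,0)_5 → 1² + 0² = 1  — reached 1.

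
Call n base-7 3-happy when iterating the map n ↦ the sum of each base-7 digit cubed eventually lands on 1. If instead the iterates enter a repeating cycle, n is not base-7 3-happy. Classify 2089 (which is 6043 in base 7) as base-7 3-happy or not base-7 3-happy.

base-7 3-happy

2089 = (6,0,4,3)_7 → 6³ + 0³ + 4³ + 3³ = 307
307 = (6,1,6)_7 → 6³ + 1³ + 6³ = 433
433 = (1,1,5,6)_7 → 1³ + 1³ + 5³ + 6³ = 343
343 = (1,0,0,0)_7 → 1³ + 0³ + 0³ + 0³ = 1  — reached 1.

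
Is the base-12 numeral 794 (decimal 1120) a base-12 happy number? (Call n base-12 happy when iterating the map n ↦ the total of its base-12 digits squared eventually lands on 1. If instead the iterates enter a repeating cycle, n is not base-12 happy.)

1120 = (7,9,4)_12 → 7² + 9² + 4² = 146
146 = (1,0,2)_12 → 1² + 0² + 2² = 5
5 = (5)_12 → 5² = 25
25 = (2,1)_12 → 2² + 1² = 5  — 5 already seen; the sequence cycles without reaching 1.

not base-12 happy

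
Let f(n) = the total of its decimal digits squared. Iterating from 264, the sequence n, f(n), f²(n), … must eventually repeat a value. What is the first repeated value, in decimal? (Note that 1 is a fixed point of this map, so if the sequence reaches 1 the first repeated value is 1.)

264 → 2² + 6² + 4² = 56
56 → 5² + 6² = 61
61 → 6² + 1² = 37
37 → 3² + 7² = 58
58 → 5² + 8² = 89
89 → 8² + 9² = 145
145 → 1² + 4² + 5² = 42
42 → 4² + 2² = 20
20 → 2² + 0² = 4
4 → 4² = 16
16 → 1² + 6² = 37  — 37 already appeared earlier.

37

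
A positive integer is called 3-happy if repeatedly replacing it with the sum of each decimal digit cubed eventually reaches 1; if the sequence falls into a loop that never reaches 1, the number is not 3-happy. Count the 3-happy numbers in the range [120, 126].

1

120: 120 → 9 → 729 → 1080 → 513 → 153 → 153  — not 3-happy
121: 121 → 10 → 1  — 3-happy
122: 122 → 17 → 344 → 155 → 251 → 134 → 92 → 737 → 713 → 371 → 371  — not 3-happy
123: 123 → 36 → 243 → 99 → 1458 → 702 → 351 → 153 → 153  — not 3-happy
124: 124 → 73 → 370 → 370  — not 3-happy
125: 125 → 134 → 92 → 737 → 713 → 371 → 371  — not 3-happy
126: 126 → 225 → 141 → 66 → 432 → 99 → 1458 → 702 → 351 → 153 → 153  — not 3-happy
3-happy: 121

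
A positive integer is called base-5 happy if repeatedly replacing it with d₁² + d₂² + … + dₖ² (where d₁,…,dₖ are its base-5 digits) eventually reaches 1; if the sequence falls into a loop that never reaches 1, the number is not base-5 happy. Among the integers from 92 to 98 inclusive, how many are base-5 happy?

92: 92 → 22 → 20 → 16 → 10 → 4 → 16  — not base-5 happy
93: 93 → 27 → 5 → 1  — base-5 happy
94: 94 → 34 → 18 → 18  — not base-5 happy
95: 95 → 25 → 1  — base-5 happy
96: 96 → 26 → 2 → 4 → 16 → 10 → 4  — not base-5 happy
97: 97 → 29 → 17 → 13 → 13  — not base-5 happy
98: 98 → 34 → 18 → 18  — not base-5 happy
base-5 happy: 93, 95

2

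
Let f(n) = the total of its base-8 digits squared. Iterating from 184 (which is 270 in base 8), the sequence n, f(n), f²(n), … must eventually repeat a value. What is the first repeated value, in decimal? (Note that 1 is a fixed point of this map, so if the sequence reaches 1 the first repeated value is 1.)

184 = (2,7,0)_8 → 2² + 7² + 0² = 4 + 49 + 0 = 53
53 = (6,5)_8 → 6² + 5² = 36 + 25 = 61
61 = (7,5)_8 → 7² + 5² = 49 + 25 = 74
74 = (1,1,2)_8 → 1² + 1² + 2² = 1 + 1 + 4 = 6
6 = (6)_8 → 6² = 36
36 = (4,4)_8 → 4² + 4² = 16 + 16 = 32
32 = (4,0)_8 → 4² + 0² = 16 + 0 = 16
16 = (2,0)_8 → 2² + 0² = 4 + 0 = 4
4 = (4)_8 → 4² = 16  — 16 already appeared earlier.

16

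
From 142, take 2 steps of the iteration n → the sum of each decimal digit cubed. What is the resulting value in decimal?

142 → 1³ + 4³ + 2³ = 1 + 64 + 8 = 73
73 → 7³ + 3³ = 343 + 27 = 370

370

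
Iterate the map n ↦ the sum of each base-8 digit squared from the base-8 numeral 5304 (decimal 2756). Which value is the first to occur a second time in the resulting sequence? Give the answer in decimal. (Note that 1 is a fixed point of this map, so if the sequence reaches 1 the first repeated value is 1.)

25

2756 = (5,3,0,4)_8 → 5² + 3² + 0² + 4² = 25 + 9 + 0 + 16 = 50
50 = (6,2)_8 → 6² + 2² = 36 + 4 = 40
40 = (5,0)_8 → 5² + 0² = 25 + 0 = 25
25 = (3,1)_8 → 3² + 1² = 9 + 1 = 10
10 = (1,2)_8 → 1² + 2² = 1 + 4 = 5
5 = (5)_8 → 5² = 25  — 25 already appeared earlier.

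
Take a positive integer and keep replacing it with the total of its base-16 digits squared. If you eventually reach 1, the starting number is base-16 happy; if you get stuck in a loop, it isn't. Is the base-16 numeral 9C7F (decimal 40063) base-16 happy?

base-16 happy

40063 = (9,12,7,15)_16 → 499
499 = (1,15,3)_16 → 235
235 = (14,11)_16 → 317
317 = (1,3,13)_16 → 179
179 = (11,3)_16 → 130
130 = (8,2)_16 → 68
68 = (4,4)_16 → 32
32 = (2,0)_16 → 4
4 = (4)_16 → 16
16 = (1,0)_16 → 1  — reached 1.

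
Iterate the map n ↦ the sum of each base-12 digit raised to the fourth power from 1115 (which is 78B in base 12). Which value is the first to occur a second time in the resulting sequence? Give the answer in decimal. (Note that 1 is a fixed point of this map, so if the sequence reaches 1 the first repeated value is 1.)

20016

1115 = (7,8,11)_12 → 7⁴ + 8⁴ + 11⁴ = 21138
21138 = (1,0,2,9,6)_12 → 1⁴ + 0⁴ + 2⁴ + 9⁴ + 6⁴ = 7874
7874 = (4,6,8,2)_12 → 4⁴ + 6⁴ + 8⁴ + 2⁴ = 5664
5664 = (3,3,4,0)_12 → 3⁴ + 3⁴ + 4⁴ + 0⁴ = 418
418 = (2,10,10)_12 → 2⁴ + 10⁴ + 10⁴ = 20016
20016 = (11,7,0,0)_12 → 11⁴ + 7⁴ + 0⁴ + 0⁴ = 17042
17042 = (9,10,4,2)_12 → 9⁴ + 10⁴ + 4⁴ + 2⁴ = 16833
16833 = (9,8,10,9)_12 → 9⁴ + 8⁴ + 10⁴ + 9⁴ = 27218
27218 = (1,3,9,0,2)_12 → 1⁴ + 3⁴ + 9⁴ + 0⁴ + 2⁴ = 6659
6659 = (3,10,2,11)_12 → 3⁴ + 10⁴ + 2⁴ + 11⁴ = 24738
24738 = (1,2,3,9,6)_12 → 1⁴ + 2⁴ + 3⁴ + 9⁴ + 6⁴ = 7955
7955 = (4,7,2,11)_12 → 4⁴ + 7⁴ + 2⁴ + 11⁴ = 17314
17314 = (10,0,2,10)_12 → 10⁴ + 0⁴ + 2⁴ + 10⁴ = 20016  — 20016 already appeared earlier.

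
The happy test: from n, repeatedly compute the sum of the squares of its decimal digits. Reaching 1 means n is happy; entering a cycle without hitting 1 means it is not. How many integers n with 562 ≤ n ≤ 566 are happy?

3

562: 562 → 65 → 61 → 37 → 58 → 89 → 145 → 42 → 20 → 4 → 16 → 37  (repeats 37)
563: 563 → 70 → 49 → 97 → 130 → 10 → 1  (reaches 1)
564: 564 → 77 → 98 → 145 → 42 → 20 → 4 → 16 → 37 → 58 → 89 → 145  (repeats 145)
565: 565 → 86 → 100 → 1  (reaches 1)
566: 566 → 97 → 130 → 10 → 1  (reaches 1)
happy: 563, 565, 566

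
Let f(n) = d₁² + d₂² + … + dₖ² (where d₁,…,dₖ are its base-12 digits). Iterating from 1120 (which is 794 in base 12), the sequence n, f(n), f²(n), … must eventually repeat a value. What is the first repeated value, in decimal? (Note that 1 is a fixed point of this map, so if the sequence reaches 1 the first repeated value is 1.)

5

1120 = (7,9,4)_12 → 7² + 9² + 4² = 146
146 = (1,0,2)_12 → 1² + 0² + 2² = 5
5 = (5)_12 → 5² = 25
25 = (2,1)_12 → 2² + 1² = 5  — 5 already appeared earlier.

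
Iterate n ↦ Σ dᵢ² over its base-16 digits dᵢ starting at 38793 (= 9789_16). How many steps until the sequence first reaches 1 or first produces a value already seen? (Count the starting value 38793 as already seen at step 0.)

38793 = (9,7,8,9)_16 → 275
275 = (1,1,3)_16 → 11
11 = (11)_16 → 121
121 = (7,9)_16 → 130
130 = (8,2)_16 → 68
68 = (4,4)_16 → 32
32 = (2,0)_16 → 4
4 = (4)_16 → 16
16 = (1,0)_16 → 1  — reached 1.
That took 9 steps.

9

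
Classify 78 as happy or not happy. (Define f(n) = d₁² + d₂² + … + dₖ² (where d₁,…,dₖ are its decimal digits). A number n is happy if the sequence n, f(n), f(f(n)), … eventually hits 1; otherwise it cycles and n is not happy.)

78 → 113
113 → 11
11 → 2
2 → 4
4 → 16
16 → 37
37 → 58
58 → 89
89 → 145
145 → 42
42 → 20
20 → 4  — 4 already seen; the sequence cycles without reaching 1.

not happy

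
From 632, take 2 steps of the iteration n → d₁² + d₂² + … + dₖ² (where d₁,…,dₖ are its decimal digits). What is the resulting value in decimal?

97

632 → 6² + 3² + 2² = 36 + 9 + 4 = 49
49 → 4² + 9² = 16 + 81 = 97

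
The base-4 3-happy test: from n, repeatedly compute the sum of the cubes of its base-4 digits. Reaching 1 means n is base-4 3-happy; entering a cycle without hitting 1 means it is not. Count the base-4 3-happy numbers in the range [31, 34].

1

31: 31 → 55 → 55  — not base-4 3-happy
32: 32 → 8 → 8  — not base-4 3-happy
33: 33 → 9 → 9  — not base-4 3-happy
34: 34 → 16 → 1  — base-4 3-happy
base-4 3-happy: 34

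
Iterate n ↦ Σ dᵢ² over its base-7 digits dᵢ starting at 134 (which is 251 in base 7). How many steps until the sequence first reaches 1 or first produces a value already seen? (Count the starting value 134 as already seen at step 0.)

134 = (2,5,1)_7 → 2² + 5² + 1² = 30
30 = (4,2)_7 → 4² + 2² = 20
20 = (2,6)_7 → 2² + 6² = 40
40 = (5,5)_7 → 5² + 5² = 50
50 = (1,0,1)_7 → 1² + 0² + 1² = 2
2 = (2)_7 → 2² = 4
4 = (4)_7 → 4² = 16
16 = (2,2)_7 → 2² + 2² = 8
8 = (1,1)_7 → 1² + 1² = 2  — 2 repeats.
That took 9 steps.

9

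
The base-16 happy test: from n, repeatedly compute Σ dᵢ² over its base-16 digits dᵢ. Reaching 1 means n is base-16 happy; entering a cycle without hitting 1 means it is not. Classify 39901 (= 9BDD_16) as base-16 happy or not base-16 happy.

39901 = (9,11,13,13)_16 → 9² + 11² + 13² + 13² = 540
540 = (2,1,12)_16 → 2² + 1² + 12² = 149
149 = (9,5)_16 → 9² + 5² = 106
106 = (6,10)_16 → 6² + 10² = 136
136 = (8,8)_16 → 8² + 8² = 128
128 = (8,0)_16 → 8² + 0² = 64
64 = (4,0)_16 → 4² + 0² = 16
16 = (1,0)_16 → 1² + 0² = 1  — reached 1.

base-16 happy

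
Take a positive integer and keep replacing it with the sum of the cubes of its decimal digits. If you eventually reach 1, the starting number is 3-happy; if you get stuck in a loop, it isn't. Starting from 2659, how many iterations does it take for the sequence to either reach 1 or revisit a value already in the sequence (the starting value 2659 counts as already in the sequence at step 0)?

2659 → 2³ + 6³ + 5³ + 9³ = 1078
1078 → 1³ + 0³ + 7³ + 8³ = 856
856 → 8³ + 5³ + 6³ = 853
853 → 8³ + 5³ + 3³ = 664
664 → 6³ + 6³ + 4³ = 496
496 → 4³ + 9³ + 6³ = 1009
1009 → 1³ + 0³ + 0³ + 9³ = 730
730 → 7³ + 3³ + 0³ = 370
370 → 3³ + 7³ + 0³ = 370  — 370 repeats.
That took 9 steps.

9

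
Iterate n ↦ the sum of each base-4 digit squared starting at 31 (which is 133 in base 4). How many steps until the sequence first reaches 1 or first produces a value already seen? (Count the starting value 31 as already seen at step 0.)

5

31 = (1,3,3)_4 → 1² + 3² + 3² = 1 + 9 + 9 = 19
19 = (1,0,3)_4 → 1² + 0² + 3² = 1 + 0 + 9 = 10
10 = (2,2)_4 → 2² + 2² = 4 + 4 = 8
8 = (2,0)_4 → 2² + 0² = 4 + 0 = 4
4 = (1,0)_4 → 1² + 0² = 1 + 0 = 1  — reached 1.
That took 5 steps.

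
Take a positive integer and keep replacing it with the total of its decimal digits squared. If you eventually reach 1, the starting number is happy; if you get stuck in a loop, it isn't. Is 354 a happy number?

354 → 3² + 5² + 4² = 50
50 → 5² + 0² = 25
25 → 2² + 5² = 29
29 → 2² + 9² = 85
85 → 8² + 5² = 89
89 → 8² + 9² = 145
145 → 1² + 4² + 5² = 42
42 → 4² + 2² = 20
20 → 2² + 0² = 4
4 → 4² = 16
16 → 1² + 6² = 37
37 → 3² + 7² = 58
58 → 5² + 8² = 89  — 89 already seen; the sequence cycles without reaching 1.

not happy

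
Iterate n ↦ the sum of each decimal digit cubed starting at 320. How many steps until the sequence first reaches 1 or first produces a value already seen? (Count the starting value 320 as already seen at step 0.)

8

320 → 3³ + 2³ + 0³ = 35
35 → 3³ + 5³ = 152
152 → 1³ + 5³ + 2³ = 134
134 → 1³ + 3³ + 4³ = 92
92 → 9³ + 2³ = 737
737 → 7³ + 3³ + 7³ = 713
713 → 7³ + 1³ + 3³ = 371
371 → 3³ + 7³ + 1³ = 371  — 371 repeats.
That took 8 steps.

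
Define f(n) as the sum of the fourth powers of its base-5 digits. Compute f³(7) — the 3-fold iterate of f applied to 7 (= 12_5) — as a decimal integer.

7 = (1,2)_5 → 1⁴ + 2⁴ = 17
17 = (3,2)_5 → 3⁴ + 2⁴ = 97
97 = (3,4,2)_5 → 3⁴ + 4⁴ + 2⁴ = 353

353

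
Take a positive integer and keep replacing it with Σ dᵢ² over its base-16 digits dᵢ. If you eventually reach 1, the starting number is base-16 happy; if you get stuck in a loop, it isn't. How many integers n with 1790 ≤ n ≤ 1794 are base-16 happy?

2

1790: 1790 → 457 → 226 → 200 → 208 → 169 → 181 → 146 → 85 → 50 → 13 → 169  (repeats 169)
1791: 1791 → 486 → 233 → 277 → 27 → 122 → 149 → 106 → 136 → 128 → 64 → 16 → 1  (reaches 1)
1792: 1792 → 49 → 10 → 100 → 52 → 25 → 82 → 29 → 170 → 200 → 208 → 169 → 181 → 146 → 85 → 50 → 13 → 169  (repeats 169)
1793: 1793 → 50 → 13 → 169 → 181 → 146 → 85 → 50  (repeats 50)
1794: 1794 → 53 → 34 → 8 → 64 → 16 → 1  (reaches 1)
base-16 happy: 1791, 1794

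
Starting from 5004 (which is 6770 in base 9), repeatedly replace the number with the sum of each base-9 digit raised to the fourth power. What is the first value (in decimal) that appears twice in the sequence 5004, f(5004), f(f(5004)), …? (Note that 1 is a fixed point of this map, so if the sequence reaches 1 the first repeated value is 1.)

5004 = (6,7,7,0)_9 → 6⁴ + 7⁴ + 7⁴ + 0⁴ = 1296 + 2401 + 2401 + 0 = 6098
6098 = (8,3,2,5)_9 → 8⁴ + 3⁴ + 2⁴ + 5⁴ = 4096 + 81 + 16 + 625 = 4818
4818 = (6,5,4,3)_9 → 6⁴ + 5⁴ + 4⁴ + 3⁴ = 1296 + 625 + 256 + 81 = 2258
2258 = (3,0,7,8)_9 → 3⁴ + 0⁴ + 7⁴ + 8⁴ = 81 + 0 + 2401 + 4096 = 6578
6578 = (1,0,0,1,8)_9 → 1⁴ + 0⁴ + 0⁴ + 1⁴ + 8⁴ = 1 + 0 + 0 + 1 + 4096 = 4098
4098 = (5,5,5,3)_9 → 5⁴ + 5⁴ + 5⁴ + 3⁴ = 625 + 625 + 625 + 81 = 1956
1956 = (2,6,1,3)_9 → 2⁴ + 6⁴ + 1⁴ + 3⁴ = 16 + 1296 + 1 + 81 = 1394
1394 = (1,8,1,8)_9 → 1⁴ + 8⁴ + 1⁴ + 8⁴ = 1 + 4096 + 1 + 4096 = 8194
8194 = (1,2,2,1,4)_9 → 1⁴ + 2⁴ + 2⁴ + 1⁴ + 4⁴ = 1 + 16 + 16 + 1 + 256 = 290
290 = (3,5,2)_9 → 3⁴ + 5⁴ + 2⁴ = 81 + 625 + 16 = 722
722 = (8,8,2)_9 → 8⁴ + 8⁴ + 2⁴ = 4096 + 4096 + 16 = 8208
8208 = (1,2,2,3,0)_9 → 1⁴ + 2⁴ + 2⁴ + 3⁴ + 0⁴ = 1 + 16 + 16 + 81 + 0 = 114
114 = (1,3,6)_9 → 1⁴ + 3⁴ + 6⁴ = 1 + 81 + 1296 = 1378
1378 = (1,8,0,1)_9 → 1⁴ + 8⁴ + 0⁴ + 1⁴ = 1 + 4096 + 0 + 1 = 4098  — 4098 already appeared earlier.

4098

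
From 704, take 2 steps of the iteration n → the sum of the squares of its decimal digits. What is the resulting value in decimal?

61

704 → 7² + 0² + 4² = 49 + 0 + 16 = 65
65 → 6² + 5² = 36 + 25 = 61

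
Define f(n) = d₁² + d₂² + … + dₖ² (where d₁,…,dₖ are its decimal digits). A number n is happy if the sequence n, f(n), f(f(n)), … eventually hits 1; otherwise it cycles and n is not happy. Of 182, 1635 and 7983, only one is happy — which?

7983

182: 182 → 69 → 117 → 51 → 26 → 40 → 16 → 37 → 58 → 89 → 145 → 42 → 20 → 4 → 16  — repeats 16 (not happy)
1635: 1635 → 71 → 50 → 25 → 29 → 85 → 89 → 145 → 42 → 20 → 4 → 16 → 37 → 58 → 89  — repeats 89 (not happy)
7983: 7983 → 203 → 13 → 10 → 1  — reaches 1 (happy)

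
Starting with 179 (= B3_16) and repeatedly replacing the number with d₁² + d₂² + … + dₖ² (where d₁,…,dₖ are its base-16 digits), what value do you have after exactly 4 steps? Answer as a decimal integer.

179 = (11,3)_16 → 11² + 3² = 121 + 9 = 130
130 = (8,2)_16 → 8² + 2² = 64 + 4 = 68
68 = (4,4)_16 → 4² + 4² = 16 + 16 = 32
32 = (2,0)_16 → 2² + 0² = 4 + 0 = 4

4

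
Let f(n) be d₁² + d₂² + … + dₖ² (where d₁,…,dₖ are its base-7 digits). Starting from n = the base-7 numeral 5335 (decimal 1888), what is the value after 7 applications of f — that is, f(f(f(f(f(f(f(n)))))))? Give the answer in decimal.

1888 = (5,3,3,5)_7 → 5² + 3² + 3² + 5² = 68
68 = (1,2,5)_7 → 1² + 2² + 5² = 30
30 = (4,2)_7 → 4² + 2² = 20
20 = (2,6)_7 → 2² + 6² = 40
40 = (5,5)_7 → 5² + 5² = 50
50 = (1,0,1)_7 → 1² + 0² + 1² = 2
2 = (2)_7 → 2² = 4

4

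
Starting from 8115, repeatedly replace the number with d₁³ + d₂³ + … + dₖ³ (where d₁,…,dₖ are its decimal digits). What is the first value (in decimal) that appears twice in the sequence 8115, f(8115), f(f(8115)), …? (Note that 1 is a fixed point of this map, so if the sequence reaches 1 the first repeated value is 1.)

153

8115 → 8³ + 1³ + 1³ + 5³ = 512 + 1 + 1 + 125 = 639
639 → 6³ + 3³ + 9³ = 216 + 27 + 729 = 972
972 → 9³ + 7³ + 2³ = 729 + 343 + 8 = 1080
1080 → 1³ + 0³ + 8³ + 0³ = 1 + 0 + 512 + 0 = 513
513 → 5³ + 1³ + 3³ = 125 + 1 + 27 = 153
153 → 1³ + 5³ + 3³ = 1 + 125 + 27 = 153  — 153 already appeared earlier.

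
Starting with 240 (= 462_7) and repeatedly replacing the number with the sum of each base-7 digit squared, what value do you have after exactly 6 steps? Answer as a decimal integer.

240 = (4,6,2)_7 → 4² + 6² + 2² = 16 + 36 + 4 = 56
56 = (1,1,0)_7 → 1² + 1² + 0² = 1 + 1 + 0 = 2
2 = (2)_7 → 2² = 4
4 = (4)_7 → 4² = 16
16 = (2,2)_7 → 2² + 2² = 4 + 4 = 8
8 = (1,1)_7 → 1² + 1² = 1 + 1 = 2

2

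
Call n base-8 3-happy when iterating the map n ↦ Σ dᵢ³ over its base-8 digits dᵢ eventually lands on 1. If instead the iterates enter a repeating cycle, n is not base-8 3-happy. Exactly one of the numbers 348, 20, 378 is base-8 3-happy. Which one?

348: 348 → 216 → 54 → 432 → 432  — repeats 432 (not base-8 3-happy)
20: 20 → 72 → 2 → 8 → 1  — reaches 1 (base-8 3-happy)
378: 378 → 476 → 434 → 440 → 559 → 469 → 476  — repeats 476 (not base-8 3-happy)

20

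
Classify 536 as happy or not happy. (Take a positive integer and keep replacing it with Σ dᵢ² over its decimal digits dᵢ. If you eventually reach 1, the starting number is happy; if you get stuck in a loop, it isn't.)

536 → 5² + 3² + 6² = 70
70 → 7² + 0² = 49
49 → 4² + 9² = 97
97 → 9² + 7² = 130
130 → 1² + 3² + 0² = 10
10 → 1² + 0² = 1  — reached 1.

happy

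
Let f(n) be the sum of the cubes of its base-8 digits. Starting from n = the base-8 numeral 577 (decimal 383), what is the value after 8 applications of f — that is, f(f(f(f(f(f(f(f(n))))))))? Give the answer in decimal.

440

383 = (5,7,7)_8 → 5³ + 7³ + 7³ = 125 + 343 + 343 = 811
811 = (1,4,5,3)_8 → 1³ + 4³ + 5³ + 3³ = 1 + 64 + 125 + 27 = 217
217 = (3,3,1)_8 → 3³ + 3³ + 1³ = 27 + 27 + 1 = 55
55 = (6,7)_8 → 6³ + 7³ = 216 + 343 = 559
559 = (1,0,5,7)_8 → 1³ + 0³ + 5³ + 7³ = 1 + 0 + 125 + 343 = 469
469 = (7,2,5)_8 → 7³ + 2³ + 5³ = 343 + 8 + 125 = 476
476 = (7,3,4)_8 → 7³ + 3³ + 4³ = 343 + 27 + 64 = 434
434 = (6,6,2)_8 → 6³ + 6³ + 2³ = 216 + 216 + 8 = 440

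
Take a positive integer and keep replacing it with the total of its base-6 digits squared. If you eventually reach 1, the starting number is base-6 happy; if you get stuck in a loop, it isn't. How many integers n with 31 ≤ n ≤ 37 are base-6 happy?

1

31: 31 → 26 → 20 → 13 → 5 → 25 → 17 → 29 → 41 → 26  (repeats 26)
32: 32 → 29 → 41 → 26 → 20 → 13 → 5 → 25 → 17 → 29  (repeats 29)
33: 33 → 34 → 41 → 26 → 20 → 13 → 5 → 25 → 17 → 29 → 41  (repeats 41)
34: 34 → 41 → 26 → 20 → 13 → 5 → 25 → 17 → 29 → 41  (repeats 41)
35: 35 → 50 → 9 → 10 → 17 → 29 → 41 → 26 → 20 → 13 → 5 → 25 → 17  (repeats 17)
36: 36 → 1  (reaches 1)
37: 37 → 2 → 4 → 16 → 20 → 13 → 5 → 25 → 17 → 29 → 41 → 26 → 20  (repeats 20)
base-6 happy: 36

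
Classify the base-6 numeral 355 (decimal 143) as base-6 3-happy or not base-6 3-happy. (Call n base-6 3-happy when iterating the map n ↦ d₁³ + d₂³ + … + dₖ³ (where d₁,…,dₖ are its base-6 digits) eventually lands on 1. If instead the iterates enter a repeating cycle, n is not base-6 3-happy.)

143 = (3,5,5)_6 → 277
277 = (1,1,4,1)_6 → 67
67 = (1,5,1)_6 → 127
127 = (3,3,1)_6 → 55
55 = (1,3,1)_6 → 29
29 = (4,5)_6 → 189
189 = (5,1,3)_6 → 153
153 = (4,1,3)_6 → 92
92 = (2,3,2)_6 → 43
43 = (1,1,1)_6 → 3
3 = (3)_6 → 27
27 = (4,3)_6 → 91
91 = (2,3,1)_6 → 36
36 = (1,0,0)_6 → 1  — reached 1.

base-6 3-happy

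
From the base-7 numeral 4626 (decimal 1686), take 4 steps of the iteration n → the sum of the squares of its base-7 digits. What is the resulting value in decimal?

1686 = (4,6,2,6)_7 → 4² + 6² + 2² + 6² = 16 + 36 + 4 + 36 = 92
92 = (1,6,1)_7 → 1² + 6² + 1² = 1 + 36 + 1 = 38
38 = (5,3)_7 → 5² + 3² = 25 + 9 = 34
34 = (4,6)_7 → 4² + 6² = 16 + 36 = 52

52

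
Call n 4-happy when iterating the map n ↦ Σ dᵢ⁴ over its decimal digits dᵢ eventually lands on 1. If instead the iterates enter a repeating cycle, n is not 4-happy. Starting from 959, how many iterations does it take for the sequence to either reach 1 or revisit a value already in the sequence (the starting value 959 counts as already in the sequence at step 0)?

5

959 → 9⁴ + 5⁴ + 9⁴ = 13747
13747 → 1⁴ + 3⁴ + 7⁴ + 4⁴ + 7⁴ = 5140
5140 → 5⁴ + 1⁴ + 4⁴ + 0⁴ = 882
882 → 8⁴ + 8⁴ + 2⁴ = 8208
8208 → 8⁴ + 2⁴ + 0⁴ + 8⁴ = 8208  — 8208 repeats.
That took 5 steps.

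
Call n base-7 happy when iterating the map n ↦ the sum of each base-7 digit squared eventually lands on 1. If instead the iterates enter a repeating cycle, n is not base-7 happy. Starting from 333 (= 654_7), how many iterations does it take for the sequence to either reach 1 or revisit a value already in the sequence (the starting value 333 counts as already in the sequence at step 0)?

6

333 = (6,5,4)_7 → 6² + 5² + 4² = 36 + 25 + 16 = 77
77 = (1,4,0)_7 → 1² + 4² + 0² = 1 + 16 + 0 = 17
17 = (2,3)_7 → 2² + 3² = 4 + 9 = 13
13 = (1,6)_7 → 1² + 6² = 1 + 36 = 37
37 = (5,2)_7 → 5² + 2² = 25 + 4 = 29
29 = (4,1)_7 → 4² + 1² = 16 + 1 = 17  — 17 repeats.
That took 6 steps.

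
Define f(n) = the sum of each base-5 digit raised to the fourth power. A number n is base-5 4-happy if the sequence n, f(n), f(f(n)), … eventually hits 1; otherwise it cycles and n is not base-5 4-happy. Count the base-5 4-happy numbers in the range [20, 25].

20: 20 → 256 → 18 → 162 → 34 → 258 → 98 → 418 → 244 → 594 → 674 → 514 → 528 → 338 → 194 → 354 → 528  — not base-5 4-happy
21: 21 → 257 → 33 → 83 → 163 → 99 → 593 → 499 → 849 → 595 → 593  — not base-5 4-happy
22: 22 → 272 → 288 → 114 → 528 → 338 → 194 → 354 → 528  — not base-5 4-happy
23: 23 → 337 → 129 → 257 → 33 → 83 → 163 → 99 → 593 → 499 → 849 → 595 → 593  — not base-5 4-happy
24: 24 → 512 → 288 → 114 → 528 → 338 → 194 → 354 → 528  — not base-5 4-happy
25: 25 → 1  — base-5 4-happy
base-5 4-happy: 25

1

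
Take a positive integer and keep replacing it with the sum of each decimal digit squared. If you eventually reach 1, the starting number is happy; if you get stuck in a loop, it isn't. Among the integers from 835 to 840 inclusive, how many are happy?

835: 835 → 98 → 145 → 42 → 20 → 4 → 16 → 37 → 58 → 89 → 145  — not happy
836: 836 → 109 → 82 → 68 → 100 → 1  — happy
837: 837 → 122 → 9 → 81 → 65 → 61 → 37 → 58 → 89 → 145 → 42 → 20 → 4 → 16 → 37  — not happy
838: 838 → 137 → 59 → 106 → 37 → 58 → 89 → 145 → 42 → 20 → 4 → 16 → 37  — not happy
839: 839 → 154 → 42 → 20 → 4 → 16 → 37 → 58 → 89 → 145 → 42  — not happy
840: 840 → 80 → 64 → 52 → 29 → 85 → 89 → 145 → 42 → 20 → 4 → 16 → 37 → 58 → 89  — not happy
happy: 836

1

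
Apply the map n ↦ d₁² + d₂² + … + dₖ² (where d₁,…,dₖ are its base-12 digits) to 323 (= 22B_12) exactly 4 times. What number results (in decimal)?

121

323 = (2,2,11)_12 → 2² + 2² + 11² = 129
129 = (10,9)_12 → 10² + 9² = 181
181 = (1,3,1)_12 → 1² + 3² + 1² = 11
11 = (11)_12 → 11² = 121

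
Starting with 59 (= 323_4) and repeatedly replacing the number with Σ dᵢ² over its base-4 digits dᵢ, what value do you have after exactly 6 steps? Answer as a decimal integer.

59 = (3,2,3)_4 → 3² + 2² + 3² = 22
22 = (1,1,2)_4 → 1² + 1² + 2² = 6
6 = (1,2)_4 → 1² + 2² = 5
5 = (1,1)_4 → 1² + 1² = 2
2 = (2)_4 → 2² = 4
4 = (1,0)_4 → 1² + 0² = 1

1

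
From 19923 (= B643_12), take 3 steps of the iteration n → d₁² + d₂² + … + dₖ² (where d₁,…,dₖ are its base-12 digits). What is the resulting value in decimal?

19923 = (11,6,4,3)_12 → 11² + 6² + 4² + 3² = 182
182 = (1,3,2)_12 → 1² + 3² + 2² = 14
14 = (1,2)_12 → 1² + 2² = 5

5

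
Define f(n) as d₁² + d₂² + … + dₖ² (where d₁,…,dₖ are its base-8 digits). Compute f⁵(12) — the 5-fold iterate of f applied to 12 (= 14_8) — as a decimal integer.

12 = (1,4)_8 → 1² + 4² = 17
17 = (2,1)_8 → 2² + 1² = 5
5 = (5)_8 → 5² = 25
25 = (3,1)_8 → 3² + 1² = 10
10 = (1,2)_8 → 1² + 2² = 5

5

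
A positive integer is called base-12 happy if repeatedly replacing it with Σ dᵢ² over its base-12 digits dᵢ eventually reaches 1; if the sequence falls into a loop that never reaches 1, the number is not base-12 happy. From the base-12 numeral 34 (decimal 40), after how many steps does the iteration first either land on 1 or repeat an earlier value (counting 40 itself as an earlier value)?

3

40 = (3,4)_12 → 25
25 = (2,1)_12 → 5
5 = (5)_12 → 25  — 25 repeats.
That took 3 steps.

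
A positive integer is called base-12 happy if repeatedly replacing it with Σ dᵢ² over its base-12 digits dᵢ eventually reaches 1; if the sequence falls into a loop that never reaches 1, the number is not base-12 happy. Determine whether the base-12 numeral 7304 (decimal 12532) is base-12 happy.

not base-12 happy

12532 = (7,3,0,4)_12 → 7² + 3² + 0² + 4² = 74
74 = (6,2)_12 → 6² + 2² = 40
40 = (3,4)_12 → 3² + 4² = 25
25 = (2,1)_12 → 2² + 1² = 5
5 = (5)_12 → 5² = 25  — 25 already seen; the sequence cycles without reaching 1.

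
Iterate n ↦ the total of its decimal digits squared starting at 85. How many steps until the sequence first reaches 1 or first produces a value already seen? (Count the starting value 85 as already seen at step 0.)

85 → 8² + 5² = 89
89 → 8² + 9² = 145
145 → 1² + 4² + 5² = 42
42 → 4² + 2² = 20
20 → 2² + 0² = 4
4 → 4² = 16
16 → 1² + 6² = 37
37 → 3² + 7² = 58
58 → 5² + 8² = 89  — 89 repeats.
That took 9 steps.

9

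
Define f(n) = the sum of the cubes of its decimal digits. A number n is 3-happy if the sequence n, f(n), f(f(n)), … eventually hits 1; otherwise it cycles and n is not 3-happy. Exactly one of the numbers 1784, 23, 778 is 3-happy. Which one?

778

1784: 1784 → 920 → 737 → 713 → 371 → 371  — repeats 371 (not 3-happy)
23: 23 → 35 → 152 → 134 → 92 → 737 → 713 → 371 → 371  — repeats 371 (not 3-happy)
778: 778 → 1198 → 1243 → 100 → 1  — reaches 1 (3-happy)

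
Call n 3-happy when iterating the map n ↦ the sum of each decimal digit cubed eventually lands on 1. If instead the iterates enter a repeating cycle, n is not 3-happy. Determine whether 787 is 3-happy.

787 → 7³ + 8³ + 7³ = 343 + 512 + 343 = 1198
1198 → 1³ + 1³ + 9³ + 8³ = 1 + 1 + 729 + 512 = 1243
1243 → 1³ + 2³ + 4³ + 3³ = 1 + 8 + 64 + 27 = 100
100 → 1³ + 0³ + 0³ = 1 + 0 + 0 = 1  — reached 1.

3-happy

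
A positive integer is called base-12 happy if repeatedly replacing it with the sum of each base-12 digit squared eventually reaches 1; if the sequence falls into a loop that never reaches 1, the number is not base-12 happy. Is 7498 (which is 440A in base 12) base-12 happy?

7498 = (4,4,0,10)_12 → 4² + 4² + 0² + 10² = 16 + 16 + 0 + 100 = 132
132 = (11,0)_12 → 11² + 0² = 121 + 0 = 121
121 = (10,1)_12 → 10² + 1² = 100 + 1 = 101
101 = (8,5)_12 → 8² + 5² = 64 + 25 = 89
89 = (7,5)_12 → 7² + 5² = 49 + 25 = 74
74 = (6,2)_12 → 6² + 2² = 36 + 4 = 40
40 = (3,4)_12 → 3² + 4² = 9 + 16 = 25
25 = (2,1)_12 → 2² + 1² = 4 + 1 = 5
5 = (5)_12 → 5² = 25  — 25 already seen; the sequence cycles without reaching 1.

not base-12 happy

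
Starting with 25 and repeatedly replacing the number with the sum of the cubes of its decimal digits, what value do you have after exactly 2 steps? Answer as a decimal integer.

25 → 133
133 → 55

55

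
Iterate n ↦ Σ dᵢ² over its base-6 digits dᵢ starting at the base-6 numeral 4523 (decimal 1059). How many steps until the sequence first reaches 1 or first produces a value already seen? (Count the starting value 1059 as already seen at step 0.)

11

1059 = (4,5,2,3)_6 → 54
54 = (1,3,0)_6 → 10
10 = (1,4)_6 → 17
17 = (2,5)_6 → 29
29 = (4,5)_6 → 41
41 = (1,0,5)_6 → 26
26 = (4,2)_6 → 20
20 = (3,2)_6 → 13
13 = (2,1)_6 → 5
5 = (5)_6 → 25
25 = (4,1)_6 → 17  — 17 repeats.
That took 11 steps.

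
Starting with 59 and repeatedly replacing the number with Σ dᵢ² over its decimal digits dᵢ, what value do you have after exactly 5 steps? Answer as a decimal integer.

59 → 5² + 9² = 25 + 81 = 106
106 → 1² + 0² + 6² = 1 + 0 + 36 = 37
37 → 3² + 7² = 9 + 49 = 58
58 → 5² + 8² = 25 + 64 = 89
89 → 8² + 9² = 64 + 81 = 145

145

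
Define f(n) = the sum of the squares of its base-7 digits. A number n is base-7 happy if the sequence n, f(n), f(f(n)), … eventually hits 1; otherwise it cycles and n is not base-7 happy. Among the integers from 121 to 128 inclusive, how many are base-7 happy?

121: 121 → 17 → 13 → 37 → 29 → 17  — not base-7 happy
122: 122 → 22 → 10 → 10  — not base-7 happy
123: 123 → 29 → 17 → 13 → 37 → 29  — not base-7 happy
124: 124 → 38 → 34 → 52 → 10 → 10  — not base-7 happy
125: 125 → 49 → 1  — base-7 happy
126: 126 → 20 → 40 → 50 → 2 → 4 → 16 → 8 → 2  — not base-7 happy
127: 127 → 21 → 9 → 5 → 25 → 25  — not base-7 happy
128: 128 → 24 → 18 → 20 → 40 → 50 → 2 → 4 → 16 → 8 → 2  — not base-7 happy
base-7 happy: 125

1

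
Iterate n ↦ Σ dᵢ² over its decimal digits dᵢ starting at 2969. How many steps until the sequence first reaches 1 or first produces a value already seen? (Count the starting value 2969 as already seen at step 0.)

2969 → 2² + 9² + 6² + 9² = 4 + 81 + 36 + 81 = 202
202 → 2² + 0² + 2² = 4 + 0 + 4 = 8
8 → 8² = 64
64 → 6² + 4² = 36 + 16 = 52
52 → 5² + 2² = 25 + 4 = 29
29 → 2² + 9² = 4 + 81 = 85
85 → 8² + 5² = 64 + 25 = 89
89 → 8² + 9² = 64 + 81 = 145
145 → 1² + 4² + 5² = 1 + 16 + 25 = 42
42 → 4² + 2² = 16 + 4 = 20
20 → 2² + 0² = 4 + 0 = 4
4 → 4² = 16
16 → 1² + 6² = 1 + 36 = 37
37 → 3² + 7² = 9 + 49 = 58
58 → 5² + 8² = 25 + 64 = 89  — 89 repeats.
That took 15 steps.

15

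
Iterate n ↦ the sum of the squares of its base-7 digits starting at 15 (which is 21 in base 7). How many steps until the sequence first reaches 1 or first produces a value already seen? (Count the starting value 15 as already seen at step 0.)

15 = (2,1)_7 → 2² + 1² = 4 + 1 = 5
5 = (5)_7 → 5² = 25
25 = (3,4)_7 → 3² + 4² = 9 + 16 = 25  — 25 repeats.
That took 3 steps.

3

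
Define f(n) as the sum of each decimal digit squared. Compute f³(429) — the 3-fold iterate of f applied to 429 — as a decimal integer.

4

429 → 4² + 2² + 9² = 101
101 → 1² + 0² + 1² = 2
2 → 2² = 4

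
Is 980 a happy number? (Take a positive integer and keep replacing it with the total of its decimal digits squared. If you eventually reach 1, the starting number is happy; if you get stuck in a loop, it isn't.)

980 → 9² + 8² + 0² = 81 + 64 + 0 = 145
145 → 1² + 4² + 5² = 1 + 16 + 25 = 42
42 → 4² + 2² = 16 + 4 = 20
20 → 2² + 0² = 4 + 0 = 4
4 → 4² = 16
16 → 1² + 6² = 1 + 36 = 37
37 → 3² + 7² = 9 + 49 = 58
58 → 5² + 8² = 25 + 64 = 89
89 → 8² + 9² = 64 + 81 = 145  — 145 already seen; the sequence cycles without reaching 1.

not happy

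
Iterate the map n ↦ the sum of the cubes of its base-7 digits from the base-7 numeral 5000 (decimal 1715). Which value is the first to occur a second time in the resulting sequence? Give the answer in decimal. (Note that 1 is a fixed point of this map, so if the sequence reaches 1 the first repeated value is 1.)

125

1715 = (5,0,0,0)_7 → 125
125 = (2,3,6)_7 → 251
251 = (5,0,6)_7 → 341
341 = (6,6,5)_7 → 557
557 = (1,4,2,4)_7 → 137
137 = (2,5,4)_7 → 197
197 = (4,0,1)_7 → 65
65 = (1,2,2)_7 → 17
17 = (2,3)_7 → 35
35 = (5,0)_7 → 125  — 125 already appeared earlier.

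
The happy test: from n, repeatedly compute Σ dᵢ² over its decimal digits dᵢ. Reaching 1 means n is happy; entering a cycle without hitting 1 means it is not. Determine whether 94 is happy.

94 → 9² + 4² = 97
97 → 9² + 7² = 130
130 → 1² + 3² + 0² = 10
10 → 1² + 0² = 1  — reached 1.

happy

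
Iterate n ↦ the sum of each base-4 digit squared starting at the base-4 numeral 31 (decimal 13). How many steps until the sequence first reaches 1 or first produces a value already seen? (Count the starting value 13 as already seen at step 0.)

4

13 = (3,1)_4 → 3² + 1² = 10
10 = (2,2)_4 → 2² + 2² = 8
8 = (2,0)_4 → 2² + 0² = 4
4 = (1,0)_4 → 1² + 0² = 1  — reached 1.
That took 4 steps.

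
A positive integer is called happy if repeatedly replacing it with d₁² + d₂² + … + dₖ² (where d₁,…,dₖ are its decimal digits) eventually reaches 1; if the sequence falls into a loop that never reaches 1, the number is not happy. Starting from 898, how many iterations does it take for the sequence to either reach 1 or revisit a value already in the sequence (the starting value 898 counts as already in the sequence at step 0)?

11

898 → 8² + 9² + 8² = 64 + 81 + 64 = 209
209 → 2² + 0² + 9² = 4 + 0 + 81 = 85
85 → 8² + 5² = 64 + 25 = 89
89 → 8² + 9² = 64 + 81 = 145
145 → 1² + 4² + 5² = 1 + 16 + 25 = 42
42 → 4² + 2² = 16 + 4 = 20
20 → 2² + 0² = 4 + 0 = 4
4 → 4² = 16
16 → 1² + 6² = 1 + 36 = 37
37 → 3² + 7² = 9 + 49 = 58
58 → 5² + 8² = 25 + 64 = 89  — 89 repeats.
That took 11 steps.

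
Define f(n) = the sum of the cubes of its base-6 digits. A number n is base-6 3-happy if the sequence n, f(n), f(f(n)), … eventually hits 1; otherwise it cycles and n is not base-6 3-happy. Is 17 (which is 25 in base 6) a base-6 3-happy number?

17 = (2,5)_6 → 2³ + 5³ = 133
133 = (3,4,1)_6 → 3³ + 4³ + 1³ = 92
92 = (2,3,2)_6 → 2³ + 3³ + 2³ = 43
43 = (1,1,1)_6 → 1³ + 1³ + 1³ = 3
3 = (3)_6 → 3³ = 27
27 = (4,3)_6 → 4³ + 3³ = 91
91 = (2,3,1)_6 → 2³ + 3³ + 1³ = 36
36 = (1,0,0)_6 → 1³ + 0³ + 0³ = 1  — reached 1.

base-6 3-happy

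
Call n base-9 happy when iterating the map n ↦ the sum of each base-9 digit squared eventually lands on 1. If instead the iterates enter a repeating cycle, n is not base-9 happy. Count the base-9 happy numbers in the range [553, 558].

553: 553 → 101 → 9 → 1  (reaches 1)
554: 554 → 110 → 14 → 26 → 68 → 74 → 68  (repeats 68)
555: 555 → 121 → 33 → 45 → 25 → 53 → 89 → 65 → 53  (repeats 53)
556: 556 → 134 → 90 → 2 → 4 → 16 → 50 → 50  (repeats 50)
557: 557 → 149 → 75 → 73 → 65 → 53 → 89 → 65  (repeats 65)
558: 558 → 100 → 6 → 36 → 16 → 50 → 50  (repeats 50)
base-9 happy: 553

1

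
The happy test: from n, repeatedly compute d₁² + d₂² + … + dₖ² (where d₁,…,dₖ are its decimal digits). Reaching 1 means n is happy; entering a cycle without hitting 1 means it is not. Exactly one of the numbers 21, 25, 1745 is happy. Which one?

1745

21: 21 → 5 → 25 → 29 → 85 → 89 → 145 → 42 → 20 → 4 → 16 → 37 → 58 → 89  — repeats 89 (not happy)
25: 25 → 29 → 85 → 89 → 145 → 42 → 20 → 4 → 16 → 37 → 58 → 89  — repeats 89 (not happy)
1745: 1745 → 91 → 82 → 68 → 100 → 1  — reaches 1 (happy)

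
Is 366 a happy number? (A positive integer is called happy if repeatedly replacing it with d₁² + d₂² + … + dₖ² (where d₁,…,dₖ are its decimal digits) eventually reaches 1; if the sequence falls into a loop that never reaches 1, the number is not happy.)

not happy

366 → 3² + 6² + 6² = 81
81 → 8² + 1² = 65
65 → 6² + 5² = 61
61 → 6² + 1² = 37
37 → 3² + 7² = 58
58 → 5² + 8² = 89
89 → 8² + 9² = 145
145 → 1² + 4² + 5² = 42
42 → 4² + 2² = 20
20 → 2² + 0² = 4
4 → 4² = 16
16 → 1² + 6² = 37  — 37 already seen; the sequence cycles without reaching 1.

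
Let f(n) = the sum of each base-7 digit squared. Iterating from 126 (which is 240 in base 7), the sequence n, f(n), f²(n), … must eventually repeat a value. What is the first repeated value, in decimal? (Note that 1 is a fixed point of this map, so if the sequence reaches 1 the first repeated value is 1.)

2

126 = (2,4,0)_7 → 2² + 4² + 0² = 20
20 = (2,6)_7 → 2² + 6² = 40
40 = (5,5)_7 → 5² + 5² = 50
50 = (1,0,1)_7 → 1² + 0² + 1² = 2
2 = (2)_7 → 2² = 4
4 = (4)_7 → 4² = 16
16 = (2,2)_7 → 2² + 2² = 8
8 = (1,1)_7 → 1² + 1² = 2  — 2 already appeared earlier.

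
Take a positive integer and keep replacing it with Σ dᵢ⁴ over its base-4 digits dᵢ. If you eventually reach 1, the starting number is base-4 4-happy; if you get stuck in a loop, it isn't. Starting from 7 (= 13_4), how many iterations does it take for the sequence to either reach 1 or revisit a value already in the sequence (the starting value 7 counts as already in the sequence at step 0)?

7 = (1,3)_4 → 1⁴ + 3⁴ = 82
82 = (1,1,0,2)_4 → 1⁴ + 1⁴ + 0⁴ + 2⁴ = 18
18 = (1,0,2)_4 → 1⁴ + 0⁴ + 2⁴ = 17
17 = (1,0,1)_4 → 1⁴ + 0⁴ + 1⁴ = 2
2 = (2)_4 → 2⁴ = 16
16 = (1,0,0)_4 → 1⁴ + 0⁴ + 0⁴ = 1  — reached 1.
That took 6 steps.

6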